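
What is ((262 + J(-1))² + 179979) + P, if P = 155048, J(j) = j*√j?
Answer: 403670 - 524*I ≈ 4.0367e+5 - 524.0*I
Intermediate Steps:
J(j) = j^(3/2)
((262 + J(-1))² + 179979) + P = ((262 + (-1)^(3/2))² + 179979) + 155048 = ((262 - I)² + 179979) + 155048 = (179979 + (262 - I)²) + 155048 = 335027 + (262 - I)²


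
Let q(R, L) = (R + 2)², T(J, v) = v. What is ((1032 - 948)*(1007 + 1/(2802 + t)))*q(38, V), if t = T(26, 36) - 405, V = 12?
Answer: 109761433600/811 ≈ 1.3534e+8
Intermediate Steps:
t = -369 (t = 36 - 405 = -369)
q(R, L) = (2 + R)²
((1032 - 948)*(1007 + 1/(2802 + t)))*q(38, V) = ((1032 - 948)*(1007 + 1/(2802 - 369)))*(2 + 38)² = (84*(1007 + 1/2433))*40² = (84*(1007 + 1/2433))*1600 = (84*(2450032/2433))*1600 = (68600896/811)*1600 = 109761433600/811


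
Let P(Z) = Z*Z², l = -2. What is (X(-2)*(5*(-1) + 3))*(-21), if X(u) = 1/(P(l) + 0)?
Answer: -21/4 ≈ -5.2500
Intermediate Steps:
P(Z) = Z³
X(u) = -⅛ (X(u) = 1/((-2)³ + 0) = 1/(-8 + 0) = 1/(-8) = -⅛)
(X(-2)*(5*(-1) + 3))*(-21) = -(5*(-1) + 3)/8*(-21) = -(-5 + 3)/8*(-21) = -⅛*(-2)*(-21) = (¼)*(-21) = -21/4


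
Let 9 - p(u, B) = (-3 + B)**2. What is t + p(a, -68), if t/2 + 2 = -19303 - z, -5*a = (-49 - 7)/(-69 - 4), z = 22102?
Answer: -87846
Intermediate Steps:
a = -56/365 (a = -(-49 - 7)/(5*(-69 - 4)) = -(-56)/(5*(-73)) = -(-56)*(-1)/(5*73) = -1/5*56/73 = -56/365 ≈ -0.15342)
t = -82814 (t = -4 + 2*(-19303 - 1*22102) = -4 + 2*(-19303 - 22102) = -4 + 2*(-41405) = -4 - 82810 = -82814)
p(u, B) = 9 - (-3 + B)**2
t + p(a, -68) = -82814 - 68*(6 - 1*(-68)) = -82814 - 68*(6 + 68) = -82814 - 68*74 = -82814 - 5032 = -87846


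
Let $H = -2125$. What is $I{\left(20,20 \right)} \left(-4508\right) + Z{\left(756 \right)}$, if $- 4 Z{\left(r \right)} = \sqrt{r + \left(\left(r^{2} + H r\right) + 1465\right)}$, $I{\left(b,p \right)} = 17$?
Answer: $-76636 - \frac{i \sqrt{1032743}}{4} \approx -76636.0 - 254.06 i$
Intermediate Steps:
$Z{\left(r \right)} = - \frac{\sqrt{1465 + r^{2} - 2124 r}}{4}$ ($Z{\left(r \right)} = - \frac{\sqrt{r + \left(\left(r^{2} - 2125 r\right) + 1465\right)}}{4} = - \frac{\sqrt{r + \left(1465 + r^{2} - 2125 r\right)}}{4} = - \frac{\sqrt{1465 + r^{2} - 2124 r}}{4}$)
$I{\left(20,20 \right)} \left(-4508\right) + Z{\left(756 \right)} = 17 \left(-4508\right) - \frac{\sqrt{1465 + 756^{2} - 1605744}}{4} = -76636 - \frac{\sqrt{1465 + 571536 - 1605744}}{4} = -76636 - \frac{\sqrt{-1032743}}{4} = -76636 - \frac{i \sqrt{1032743}}{4}$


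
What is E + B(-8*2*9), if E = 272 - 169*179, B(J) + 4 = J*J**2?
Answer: -3015967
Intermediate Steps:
B(J) = -4 + J**3 (B(J) = -4 + J*J**2 = -4 + J**3)
E = -29979 (E = 272 - 30251 = -29979)
E + B(-8*2*9) = -29979 + (-4 + (-8*2*9)**3) = -29979 + (-4 + (-16*9)**3) = -29979 + (-4 + (-144)**3) = -29979 + (-4 - 2985984) = -29979 - 2985988 = -3015967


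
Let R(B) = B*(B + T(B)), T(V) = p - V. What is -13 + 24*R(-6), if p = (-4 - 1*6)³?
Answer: 143987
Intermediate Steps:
p = -1000 (p = (-4 - 6)³ = (-10)³ = -1000)
T(V) = -1000 - V
R(B) = -1000*B (R(B) = B*(B + (-1000 - B)) = B*(-1000) = -1000*B)
-13 + 24*R(-6) = -13 + 24*(-1000*(-6)) = -13 + 24*6000 = -13 + 144000 = 143987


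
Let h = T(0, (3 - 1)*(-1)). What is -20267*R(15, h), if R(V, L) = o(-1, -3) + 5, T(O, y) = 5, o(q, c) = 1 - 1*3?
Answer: -60801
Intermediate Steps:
o(q, c) = -2 (o(q, c) = 1 - 3 = -2)
h = 5
R(V, L) = 3 (R(V, L) = -2 + 5 = 3)
-20267*R(15, h) = -20267*3 = -60801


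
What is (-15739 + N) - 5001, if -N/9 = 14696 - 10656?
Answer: -57100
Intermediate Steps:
N = -36360 (N = -9*(14696 - 10656) = -9*4040 = -36360)
(-15739 + N) - 5001 = (-15739 - 36360) - 5001 = -52099 - 5001 = -57100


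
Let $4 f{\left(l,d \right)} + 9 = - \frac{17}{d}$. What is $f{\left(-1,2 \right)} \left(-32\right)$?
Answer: $140$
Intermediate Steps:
$f{\left(l,d \right)} = - \frac{9}{4} - \frac{17}{4 d}$ ($f{\left(l,d \right)} = - \frac{9}{4} + \frac{\left(-17\right) \frac{1}{d}}{4} = - \frac{9}{4} - \frac{17}{4 d}$)
$f{\left(-1,2 \right)} \left(-32\right) = \frac{-17 - 18}{4 \cdot 2} \left(-32\right) = \frac{1}{4} \cdot \frac{1}{2} \left(-17 - 18\right) \left(-32\right) = \frac{1}{4} \cdot \frac{1}{2} \left(-35\right) \left(-32\right) = \left(- \frac{35}{8}\right) \left(-32\right) = 140$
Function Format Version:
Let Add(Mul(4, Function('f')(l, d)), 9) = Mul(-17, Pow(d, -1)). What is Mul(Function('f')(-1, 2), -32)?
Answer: 140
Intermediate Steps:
Function('f')(l, d) = Add(Rational(-9, 4), Mul(Rational(-17, 4), Pow(d, -1))) (Function('f')(l, d) = Add(Rational(-9, 4), Mul(Rational(1, 4), Mul(-17, Pow(d, -1)))) = Add(Rational(-9, 4), Mul(Rational(-17, 4), Pow(d, -1))))
Mul(Function('f')(-1, 2), -32) = Mul(Mul(Rational(1, 4), Pow(2, -1), Add(-17, Mul(-9, 2))), -32) = Mul(Mul(Rational(1, 4), Rational(1, 2), Add(-17, -18)), -32) = Mul(Mul(Rational(1, 4), Rational(1, 2), -35), -32) = Mul(Rational(-35, 8), -32) = 140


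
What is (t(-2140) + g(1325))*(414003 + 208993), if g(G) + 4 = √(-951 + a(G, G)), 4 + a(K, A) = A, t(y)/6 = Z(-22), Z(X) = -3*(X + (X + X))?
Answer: 737627264 + 622996*√370 ≈ 7.4961e+8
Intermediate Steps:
Z(X) = -9*X (Z(X) = -3*(X + 2*X) = -9*X)
t(y) = 1188 (t(y) = 6*(-9*(-22)) = 6*198 = 1188)
a(K, A) = -4 + A
g(G) = -4 + √(-955 + G) (g(G) = -4 + √(-951 + (-4 + G)) = -4 + √(-955 + G))
(t(-2140) + g(1325))*(414003 + 208993) = (1188 + (-4 + √(-955 + 1325)))*(414003 + 208993) = (1188 + (-4 + √370))*622996 = (1184 + √370)*622996 = 737627264 + 622996*√370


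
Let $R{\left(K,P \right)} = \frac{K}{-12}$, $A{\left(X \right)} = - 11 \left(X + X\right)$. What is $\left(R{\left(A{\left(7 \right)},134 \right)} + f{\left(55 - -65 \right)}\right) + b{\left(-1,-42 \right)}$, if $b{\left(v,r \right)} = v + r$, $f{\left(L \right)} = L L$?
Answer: $\frac{86219}{6} \approx 14370.0$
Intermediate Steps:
$f{\left(L \right)} = L^{2}$
$b{\left(v,r \right)} = r + v$
$A{\left(X \right)} = - 22 X$ ($A{\left(X \right)} = - 11 \cdot 2 X = - 22 X$)
$R{\left(K,P \right)} = - \frac{K}{12}$ ($R{\left(K,P \right)} = K \left(- \frac{1}{12}\right) = - \frac{K}{12}$)
$\left(R{\left(A{\left(7 \right)},134 \right)} + f{\left(55 - -65 \right)}\right) + b{\left(-1,-42 \right)} = \left(- \frac{\left(-22\right) 7}{12} + \left(55 - -65\right)^{2}\right) - 43 = \left(\left(- \frac{1}{12}\right) \left(-154\right) + \left(55 + 65\right)^{2}\right) - 43 = \left(\frac{77}{6} + 120^{2}\right) - 43 = \left(\frac{77}{6} + 14400\right) - 43 = \frac{86477}{6} - 43 = \frac{86219}{6}$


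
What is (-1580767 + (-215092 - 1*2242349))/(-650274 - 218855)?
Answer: 4038208/869129 ≈ 4.6463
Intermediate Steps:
(-1580767 + (-215092 - 1*2242349))/(-650274 - 218855) = (-1580767 + (-215092 - 2242349))/(-869129) = (-1580767 - 2457441)*(-1/869129) = -4038208*(-1/869129) = 4038208/869129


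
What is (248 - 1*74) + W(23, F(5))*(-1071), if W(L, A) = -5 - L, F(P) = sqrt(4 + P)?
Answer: 30162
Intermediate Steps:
(248 - 1*74) + W(23, F(5))*(-1071) = (248 - 1*74) + (-5 - 1*23)*(-1071) = (248 - 74) + (-5 - 23)*(-1071) = 174 - 28*(-1071) = 174 + 29988 = 30162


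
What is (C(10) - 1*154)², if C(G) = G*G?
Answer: 2916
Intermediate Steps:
C(G) = G²
(C(10) - 1*154)² = (10² - 1*154)² = (100 - 154)² = (-54)² = 2916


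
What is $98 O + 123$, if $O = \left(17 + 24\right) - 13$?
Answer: $2867$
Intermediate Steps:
$O = 28$ ($O = 41 - 13 = 28$)
$98 O + 123 = 98 \cdot 28 + 123 = 2744 + 123 = 2867$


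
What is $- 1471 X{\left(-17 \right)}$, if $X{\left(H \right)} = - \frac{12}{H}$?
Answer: $- \frac{17652}{17} \approx -1038.4$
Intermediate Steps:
$- 1471 X{\left(-17 \right)} = - 1471 \left(- \frac{12}{-17}\right) = - 1471 \left(\left(-12\right) \left(- \frac{1}{17}\right)\right) = \left(-1471\right) \frac{12}{17} = - \frac{17652}{17}$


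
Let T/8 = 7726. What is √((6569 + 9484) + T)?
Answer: 7*√1589 ≈ 279.04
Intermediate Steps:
T = 61808 (T = 8*7726 = 61808)
√((6569 + 9484) + T) = √((6569 + 9484) + 61808) = √(16053 + 61808) = √77861 = 7*√1589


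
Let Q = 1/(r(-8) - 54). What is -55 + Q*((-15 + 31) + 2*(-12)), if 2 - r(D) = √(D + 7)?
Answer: -148359/2705 - 8*I/2705 ≈ -54.846 - 0.0029575*I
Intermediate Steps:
r(D) = 2 - √(7 + D) (r(D) = 2 - √(D + 7) = 2 - √(7 + D))
Q = (-52 + I)/2705 (Q = 1/((2 - √(7 - 8)) - 54) = 1/((2 - √(-1)) - 54) = 1/((2 - I) - 54) = 1/(-52 - I) = (-52 + I)/2705 ≈ -0.019224 + 0.00036969*I)
-55 + Q*((-15 + 31) + 2*(-12)) = -55 + (-52/2705 + I/2705)*((-15 + 31) + 2*(-12)) = -55 + (-52/2705 + I/2705)*(16 - 24) = -55 + (-52/2705 + I/2705)*(-8) = -55 + (416/2705 - 8*I/2705) = -148359/2705 - 8*I/2705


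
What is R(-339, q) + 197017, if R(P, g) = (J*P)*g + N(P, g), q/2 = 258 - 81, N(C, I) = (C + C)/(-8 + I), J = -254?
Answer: 5307387254/173 ≈ 3.0679e+7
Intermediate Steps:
N(C, I) = 2*C/(-8 + I) (N(C, I) = (2*C)/(-8 + I) = 2*C/(-8 + I))
q = 354 (q = 2*(258 - 81) = 2*177 = 354)
R(P, g) = -254*P*g + 2*P/(-8 + g) (R(P, g) = (-254*P)*g + 2*P/(-8 + g) = -254*P*g + 2*P/(-8 + g))
R(-339, q) + 197017 = 2*(-339)*(1 - 127*354*(-8 + 354))/(-8 + 354) + 197017 = 2*(-339)*(1 - 127*354*346)/346 + 197017 = 2*(-339)*(1/346)*(1 - 15555468) + 197017 = 2*(-339)*(1/346)*(-15555467) + 197017 = 5273303313/173 + 197017 = 5307387254/173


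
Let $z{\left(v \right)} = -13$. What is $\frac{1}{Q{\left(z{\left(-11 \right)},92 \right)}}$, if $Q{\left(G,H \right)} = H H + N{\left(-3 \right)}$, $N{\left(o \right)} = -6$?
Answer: $\frac{1}{8458} \approx 0.00011823$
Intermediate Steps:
$Q{\left(G,H \right)} = -6 + H^{2}$ ($Q{\left(G,H \right)} = H H - 6 = H^{2} - 6 = -6 + H^{2}$)
$\frac{1}{Q{\left(z{\left(-11 \right)},92 \right)}} = \frac{1}{-6 + 92^{2}} = \frac{1}{-6 + 8464} = \frac{1}{8458}$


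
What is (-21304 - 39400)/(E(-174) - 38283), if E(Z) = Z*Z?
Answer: 60704/8007 ≈ 7.5814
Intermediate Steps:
E(Z) = Z²
(-21304 - 39400)/(E(-174) - 38283) = (-21304 - 39400)/((-174)² - 38283) = -60704/(30276 - 38283) = -60704/(-8007) = -60704*(-1/8007) = 60704/8007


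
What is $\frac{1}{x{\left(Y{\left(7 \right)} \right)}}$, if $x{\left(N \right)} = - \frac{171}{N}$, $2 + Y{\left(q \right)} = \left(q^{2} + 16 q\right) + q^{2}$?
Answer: $- \frac{208}{171} \approx -1.2164$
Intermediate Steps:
$Y{\left(q \right)} = -2 + 2 q^{2} + 16 q$ ($Y{\left(q \right)} = -2 + \left(\left(q^{2} + 16 q\right) + q^{2}\right) = -2 + \left(2 q^{2} + 16 q\right) = -2 + 2 q^{2} + 16 q$)
$\frac{1}{x{\left(Y{\left(7 \right)} \right)}} = \frac{1}{\left(-171\right) \frac{1}{-2 + 2 \cdot 7^{2} + 16 \cdot 7}} = \frac{1}{\left(-171\right) \frac{1}{-2 + 2 \cdot 49 + 112}} = \frac{1}{\left(-171\right) \frac{1}{-2 + 98 + 112}} = \frac{1}{\left(-171\right) \frac{1}{208}} = \frac{1}{- \frac{171}{208}} = - \frac{208}{171}$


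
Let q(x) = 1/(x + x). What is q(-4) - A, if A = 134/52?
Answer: -281/104 ≈ -2.7019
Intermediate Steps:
A = 67/26 (A = 134*(1/52) = 67/26 ≈ 2.5769)
q(x) = 1/(2*x)
q(-4) - A = (½)/(-4) - 1*67/26 = (½)*(-¼) - 67/26 = -⅛ - 67/26 = -281/104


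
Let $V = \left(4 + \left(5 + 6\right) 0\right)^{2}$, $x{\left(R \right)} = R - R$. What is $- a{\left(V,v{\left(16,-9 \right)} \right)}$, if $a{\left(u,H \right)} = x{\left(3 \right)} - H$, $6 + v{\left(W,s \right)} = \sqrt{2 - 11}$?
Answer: $-6 + 3 i \approx -6.0 + 3.0 i$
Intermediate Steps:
$x{\left(R \right)} = 0$
$v{\left(W,s \right)} = -6 + 3 i$ ($v{\left(W,s \right)} = -6 + \sqrt{2 - 11} = -6 + \sqrt{-9} = -6 + 3 i$)
$V = 16$ ($V = \left(4 + 11 \cdot 0\right)^{2} = \left(4 + 0\right)^{2} = 4^{2} = 16$)
$a{\left(u,H \right)} = - H$ ($a{\left(u,H \right)} = 0 - H = - H$)
$- a{\left(V,v{\left(16,-9 \right)} \right)} = - \left(-1\right) \left(-6 + 3 i\right) = - (6 - 3 i) = -6 + 3 i$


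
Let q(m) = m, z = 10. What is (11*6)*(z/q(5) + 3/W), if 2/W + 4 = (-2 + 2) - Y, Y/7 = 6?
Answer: -4422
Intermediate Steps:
Y = 42 (Y = 7*6 = 42)
W = -1/23 (W = 2/(-4 + ((-2 + 2) - 1*42)) = 2/(-4 + (0 - 42)) = 2/(-4 - 42) = 2/(-46) = 2*(-1/46) = -1/23 ≈ -0.043478)
(11*6)*(z/q(5) + 3/W) = (11*6)*(10/5 + 3/(-1/23)) = 66*(10*(⅕) + 3*(-23)) = 66*(2 - 69) = 66*(-67) = -4422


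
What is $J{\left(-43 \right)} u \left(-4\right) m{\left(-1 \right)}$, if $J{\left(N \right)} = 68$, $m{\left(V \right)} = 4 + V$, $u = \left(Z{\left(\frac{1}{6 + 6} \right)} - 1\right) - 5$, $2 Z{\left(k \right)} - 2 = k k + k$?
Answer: $\frac{24259}{6} \approx 4043.2$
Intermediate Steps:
$Z{\left(k \right)} = 1 + \frac{k}{2} + \frac{k^{2}}{2}$ ($Z{\left(k \right)} = 1 + \frac{k k + k}{2} = 1 + \frac{k^{2} + k}{2} = 1 + \frac{k + k^{2}}{2} = 1 + \left(\frac{k}{2} + \frac{k^{2}}{2}\right) = 1 + \frac{k}{2} + \frac{k^{2}}{2}$)
$u = - \frac{1427}{288}$ ($u = \left(\left(1 + \frac{1}{2 \left(6 + 6\right)} + \frac{\left(\frac{1}{6 + 6}\right)^{2}}{2}\right) - 1\right) - 5 = \left(\left(1 + \frac{1}{2 \cdot 12} + \frac{\left(\frac{1}{12}\right)^{2}}{2}\right) - 1\right) - 5 = \left(\left(1 + \frac{1}{2} \cdot \frac{1}{12} + \frac{1}{2 \cdot 144}\right) - 1\right) - 5 = \left(\left(1 + \frac{1}{24} + \frac{1}{2} \cdot \frac{1}{144}\right) - 1\right) - 5 = \left(\left(1 + \frac{1}{24} + \frac{1}{288}\right) - 1\right) - 5 = \left(\frac{301}{288} - 1\right) - 5 = \frac{13}{288} - 5 = - \frac{1427}{288} \approx -4.9549$)
$J{\left(-43 \right)} u \left(-4\right) m{\left(-1 \right)} = 68 \left(- \frac{1427}{288}\right) \left(-4\right) \left(4 - 1\right) = 68 \cdot \frac{1427}{72} \cdot 3 = 68 \cdot \frac{1427}{24} = \frac{24259}{6}$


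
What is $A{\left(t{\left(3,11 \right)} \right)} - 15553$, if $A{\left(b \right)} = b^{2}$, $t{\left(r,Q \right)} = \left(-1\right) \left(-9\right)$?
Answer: $-15472$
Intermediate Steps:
$t{\left(r,Q \right)} = 9$
$A{\left(t{\left(3,11 \right)} \right)} - 15553 = 9^{2} - 15553 = 81 - 15553 = -15472$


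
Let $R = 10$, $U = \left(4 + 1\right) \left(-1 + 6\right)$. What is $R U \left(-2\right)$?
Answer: $-500$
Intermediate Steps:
$U = 25$ ($U = 5 \cdot 5 = 25$)
$R U \left(-2\right) = 10 \cdot 25 \left(-2\right) = 250 \left(-2\right) = -500$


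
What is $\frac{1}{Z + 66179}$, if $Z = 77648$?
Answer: $\frac{1}{143827} \approx 6.9528 \cdot 10^{-6}$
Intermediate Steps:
$\frac{1}{Z + 66179} = \frac{1}{77648 + 66179} = \frac{1}{143827}$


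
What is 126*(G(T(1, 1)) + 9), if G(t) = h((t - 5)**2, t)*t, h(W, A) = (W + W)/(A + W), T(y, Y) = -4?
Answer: 810/11 ≈ 73.636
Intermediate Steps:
h(W, A) = 2*W/(A + W) (h(W, A) = (2*W)/(A + W) = 2*W/(A + W))
G(t) = 2*t*(-5 + t)**2/(t + (-5 + t)**2) (G(t) = (2*(t - 5)**2/(t + (t - 5)**2))*t = (2*(-5 + t)**2/(t + (-5 + t)**2))*t = 2*t*(-5 + t)**2/(t + (-5 + t)**2))
126*(G(T(1, 1)) + 9) = 126*(2*(-4)*(-5 - 4)**2/(-4 + (-5 - 4)**2) + 9) = 126*(2*(-4)*(-9)**2/(-4 + (-9)**2) + 9) = 126*(2*(-4)*81/(-4 + 81) + 9) = 126*(2*(-4)*81/77 + 9) = 126*(2*(-4)*81*(1/77) + 9) = 126*(-648/77 + 9) = 126*(45/77) = 810/11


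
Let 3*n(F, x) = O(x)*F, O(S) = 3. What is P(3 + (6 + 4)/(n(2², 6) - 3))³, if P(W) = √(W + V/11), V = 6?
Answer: 149*√1639/121 ≈ 49.853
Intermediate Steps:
n(F, x) = F (n(F, x) = (3*F)/3 = F)
P(W) = √(6/11 + W) (P(W) = √(W + 6/11) = √(6/11 + W))
P(3 + (6 + 4)/(n(2², 6) - 3))³ = (√(66 + 121*(3 + (6 + 4)/(2² - 3)))/11)³ = (√(66 + 121*(3 + 10/(4 - 3)))/11)³ = (√(66 + 121*(3 + 10/1))/11)³ = (√(66 + 121*(3 + 10*1))/11)³ = (√(66 + 121*(3 + 10))/11)³ = (√(66 + 121*13)/11)³ = (√(66 + 1573)/11)³ = (√1639/11)³ = 149*√1639/121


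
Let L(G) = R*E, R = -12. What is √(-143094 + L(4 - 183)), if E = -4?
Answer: 9*I*√1766 ≈ 378.21*I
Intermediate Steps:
L(G) = 48 (L(G) = -12*(-4) = 48)
√(-143094 + L(4 - 183)) = √(-143094 + 48) = √(-143046) = 9*I*√1766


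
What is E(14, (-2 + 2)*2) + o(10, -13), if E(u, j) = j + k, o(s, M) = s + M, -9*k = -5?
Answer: -22/9 ≈ -2.4444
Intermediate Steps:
k = 5/9 (k = -⅑*(-5) = 5/9 ≈ 0.55556)
o(s, M) = M + s
E(u, j) = 5/9 + j (E(u, j) = j + 5/9 = 5/9 + j)
E(14, (-2 + 2)*2) + o(10, -13) = (5/9 + (-2 + 2)*2) + (-13 + 10) = (5/9 + 0*2) - 3 = (5/9 + 0) - 3 = 5/9 - 3 = -22/9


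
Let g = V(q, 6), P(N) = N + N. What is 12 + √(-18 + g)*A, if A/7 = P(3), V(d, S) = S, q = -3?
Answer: 12 + 84*I*√3 ≈ 12.0 + 145.49*I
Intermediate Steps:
P(N) = 2*N
g = 6
A = 42 (A = 7*(2*3) = 7*6 = 42)
12 + √(-18 + g)*A = 12 + √(-18 + 6)*42 = 12 + √(-12)*42 = 12 + (2*I*√3)*42 = 12 + 84*I*√3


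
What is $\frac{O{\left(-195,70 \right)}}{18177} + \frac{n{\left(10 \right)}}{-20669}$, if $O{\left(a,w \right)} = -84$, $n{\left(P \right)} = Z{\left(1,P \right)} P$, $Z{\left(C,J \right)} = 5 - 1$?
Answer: $- \frac{821092}{125233471} \approx -0.0065565$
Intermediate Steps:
$Z{\left(C,J \right)} = 4$ ($Z{\left(C,J \right)} = 5 - 1 = 4$)
$n{\left(P \right)} = 4 P$
$\frac{O{\left(-195,70 \right)}}{18177} + \frac{n{\left(10 \right)}}{-20669} = - \frac{84}{18177} + \frac{4 \cdot 10}{-20669} = \left(-84\right) \frac{1}{18177} + 40 \left(- \frac{1}{20669}\right) = - \frac{28}{6059} - \frac{40}{20669} = - \frac{821092}{125233471}$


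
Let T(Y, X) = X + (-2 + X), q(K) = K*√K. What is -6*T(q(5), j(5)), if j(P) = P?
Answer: -48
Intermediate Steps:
q(K) = K^(3/2)
T(Y, X) = -2 + 2*X
-6*T(q(5), j(5)) = -6*(-2 + 2*5) = -6*(-2 + 10) = -6*8 = -48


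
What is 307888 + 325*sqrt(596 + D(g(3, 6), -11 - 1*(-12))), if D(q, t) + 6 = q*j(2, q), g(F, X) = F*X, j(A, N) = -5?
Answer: 307888 + 3250*sqrt(5) ≈ 3.1516e+5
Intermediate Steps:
D(q, t) = -6 - 5*q (D(q, t) = -6 + q*(-5) = -6 - 5*q)
307888 + 325*sqrt(596 + D(g(3, 6), -11 - 1*(-12))) = 307888 + 325*sqrt(596 + (-6 - 15*6)) = 307888 + 325*sqrt(596 + (-6 - 5*18)) = 307888 + 325*sqrt(596 + (-6 - 90)) = 307888 + 325*sqrt(596 - 96) = 307888 + 325*sqrt(500) = 307888 + 325*(10*sqrt(5)) = 307888 + 3250*sqrt(5)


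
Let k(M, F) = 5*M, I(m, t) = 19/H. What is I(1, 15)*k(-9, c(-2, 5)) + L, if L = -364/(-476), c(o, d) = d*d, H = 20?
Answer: -2855/68 ≈ -41.985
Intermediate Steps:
c(o, d) = d**2
I(m, t) = 19/20
L = 13/17 (L = -364*(-1/476) = 13/17 ≈ 0.76471)
I(1, 15)*k(-9, c(-2, 5)) + L = 19*(5*(-9))/20 + 13/17 = (19/20)*(-45) + 13/17 = -171/4 + 13/17 = -2855/68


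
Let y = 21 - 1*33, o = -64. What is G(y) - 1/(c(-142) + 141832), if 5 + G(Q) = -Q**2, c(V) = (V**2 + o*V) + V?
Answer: -25470359/170942 ≈ -149.00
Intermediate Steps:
c(V) = V**2 - 63*V (c(V) = (V**2 - 64*V) + V = V**2 - 63*V)
y = -12 (y = 21 - 33 = -12)
G(Q) = -5 - Q**2
G(y) - 1/(c(-142) + 141832) = (-5 - 1*(-12)**2) - 1/(-142*(-63 - 142) + 141832) = (-5 - 1*144) - 1/(-142*(-205) + 141832) = (-5 - 144) - 1/(29110 + 141832) = -149 - 1/170942 = -25470359/170942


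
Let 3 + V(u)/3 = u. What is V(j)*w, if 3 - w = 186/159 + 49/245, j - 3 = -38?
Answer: -49248/265 ≈ -185.84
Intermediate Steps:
j = -35 (j = 3 - 38 = -35)
V(u) = -9 + 3*u
w = 432/265 (w = 3 - (186/159 + 49/245) = 3 - (186*(1/159) + 49*(1/245)) = 3 - (62/53 + ⅕) = 3 - 1*363/265 = 3 - 363/265 = 432/265 ≈ 1.6302)
V(j)*w = (-9 + 3*(-35))*(432/265) = (-9 - 105)*(432/265) = -114*432/265 = -49248/265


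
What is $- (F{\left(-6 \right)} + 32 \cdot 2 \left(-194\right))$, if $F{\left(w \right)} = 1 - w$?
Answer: $12409$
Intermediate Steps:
$- (F{\left(-6 \right)} + 32 \cdot 2 \left(-194\right)) = - (\left(1 - -6\right) + 32 \cdot 2 \left(-194\right)) = - (\left(1 + 6\right) + 64 \left(-194\right)) = - (7 - 12416) = \left(-1\right) \left(-12409\right) = 12409$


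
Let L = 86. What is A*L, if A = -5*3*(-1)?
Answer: 1290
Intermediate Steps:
A = 15 (A = -15*(-1) = 15)
A*L = 15*86 = 1290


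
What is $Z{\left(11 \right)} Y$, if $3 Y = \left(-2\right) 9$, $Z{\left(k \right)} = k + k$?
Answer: $-132$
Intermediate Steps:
$Z{\left(k \right)} = 2 k$
$Y = -6$ ($Y = \frac{\left(-2\right) 9}{3} = \frac{1}{3} \left(-18\right) = -6$)
$Z{\left(11 \right)} Y = 2 \cdot 11 \left(-6\right) = 22 \left(-6\right) = -132$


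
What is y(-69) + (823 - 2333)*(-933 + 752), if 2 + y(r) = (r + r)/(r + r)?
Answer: 273309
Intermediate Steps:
y(r) = -1 (y(r) = -2 + (r + r)/(r + r) = -2 + (2*r)/((2*r)) = -2 + (2*r)*(1/(2*r)) = -2 + 1 = -1)
y(-69) + (823 - 2333)*(-933 + 752) = -1 + (823 - 2333)*(-933 + 752) = -1 - 1510*(-181) = -1 + 273310 = 273309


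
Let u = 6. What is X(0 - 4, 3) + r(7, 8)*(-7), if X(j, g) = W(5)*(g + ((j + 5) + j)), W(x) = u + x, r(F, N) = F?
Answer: -49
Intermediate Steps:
W(x) = 6 + x
X(j, g) = 55 + 11*g + 22*j (X(j, g) = (6 + 5)*(g + ((j + 5) + j)) = 11*(g + ((5 + j) + j)) = 11*(g + (5 + 2*j)) = 11*(5 + g + 2*j) = 55 + 11*g + 22*j)
X(0 - 4, 3) + r(7, 8)*(-7) = (55 + 11*3 + 22*(0 - 4)) + 7*(-7) = (55 + 33 + 22*(-4)) - 49 = (55 + 33 - 88) - 49 = 0 - 49 = -49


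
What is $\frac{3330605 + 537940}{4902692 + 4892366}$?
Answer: $\frac{3868545}{9795058} \approx 0.39495$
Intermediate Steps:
$\frac{3330605 + 537940}{4902692 + 4892366} = \frac{3868545}{9795058}$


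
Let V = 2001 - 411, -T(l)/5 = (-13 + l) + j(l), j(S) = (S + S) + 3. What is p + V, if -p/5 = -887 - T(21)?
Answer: 4700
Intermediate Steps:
j(S) = 3 + 2*S (j(S) = 2*S + 3 = 3 + 2*S)
T(l) = 50 - 15*l (T(l) = -5*((-13 + l) + (3 + 2*l)) = -5*(-10 + 3*l) = 50 - 15*l)
V = 1590
p = 3110 (p = -5*(-887 - (50 - 15*21)) = -5*(-887 - (50 - 315)) = -5*(-887 - 1*(-265)) = -5*(-887 + 265) = -5*(-622) = 3110)
p + V = 3110 + 1590 = 4700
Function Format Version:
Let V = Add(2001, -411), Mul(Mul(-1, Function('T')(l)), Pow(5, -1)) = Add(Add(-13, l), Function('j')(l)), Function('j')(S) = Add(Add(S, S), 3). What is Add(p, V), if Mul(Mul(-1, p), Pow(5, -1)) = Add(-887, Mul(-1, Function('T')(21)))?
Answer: 4700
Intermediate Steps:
Function('j')(S) = Add(3, Mul(2, S)) (Function('j')(S) = Add(Mul(2, S), 3) = Add(3, Mul(2, S)))
Function('T')(l) = Add(50, Mul(-15, l)) (Function('T')(l) = Mul(-5, Add(Add(-13, l), Add(3, Mul(2, l)))) = Mul(-5, Add(-10, Mul(3, l))) = Add(50, Mul(-15, l)))
V = 1590
p = 3110 (p = Mul(-5, Add(-887, Mul(-1, Add(50, Mul(-15, 21))))) = Mul(-5, Add(-887, Mul(-1, Add(50, -315)))) = Mul(-5, Add(-887, Mul(-1, -265))) = Mul(-5, Add(-887, 265)) = Mul(-5, -622) = 3110)
Add(p, V) = Add(3110, 1590) = 4700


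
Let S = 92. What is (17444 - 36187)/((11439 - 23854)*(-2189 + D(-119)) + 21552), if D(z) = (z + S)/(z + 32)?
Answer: -543547/788629888 ≈ -0.00068923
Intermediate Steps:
D(z) = (92 + z)/(32 + z) (D(z) = (z + 92)/(z + 32) = (92 + z)/(32 + z))
(17444 - 36187)/((11439 - 23854)*(-2189 + D(-119)) + 21552) = (17444 - 36187)/((11439 - 23854)*(-2189 + (92 - 119)/(32 - 119)) + 21552) = -18743/(-12415*(-2189 - 27/(-87)) + 21552) = -18743/(-12415*(-2189 - 1/87*(-27)) + 21552) = -18743/(-12415*(-2189 + 9/29) + 21552) = -18743/(-12415*(-63472/29) + 21552) = -18743/(788004880/29 + 21552) = -18743/788629888/29 = -18743*29/788629888 = -543547/788629888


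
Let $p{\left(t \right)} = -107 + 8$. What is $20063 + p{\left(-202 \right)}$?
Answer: $19964$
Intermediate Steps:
$p{\left(t \right)} = -99$
$20063 + p{\left(-202 \right)} = 20063 - 99 = 19964$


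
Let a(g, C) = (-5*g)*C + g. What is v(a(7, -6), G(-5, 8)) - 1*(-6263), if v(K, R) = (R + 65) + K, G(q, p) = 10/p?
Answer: 26185/4 ≈ 6546.3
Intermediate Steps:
a(g, C) = g - 5*C*g (a(g, C) = -5*C*g + g = g - 5*C*g)
v(K, R) = 65 + K + R (v(K, R) = (65 + R) + K = 65 + K + R)
v(a(7, -6), G(-5, 8)) - 1*(-6263) = (65 + 7*(1 - 5*(-6)) + 10/8) - 1*(-6263) = (65 + 7*(1 + 30) + 10*(1/8)) + 6263 = (65 + 7*31 + 5/4) + 6263 = (65 + 217 + 5/4) + 6263 = 1133/4 + 6263 = 26185/4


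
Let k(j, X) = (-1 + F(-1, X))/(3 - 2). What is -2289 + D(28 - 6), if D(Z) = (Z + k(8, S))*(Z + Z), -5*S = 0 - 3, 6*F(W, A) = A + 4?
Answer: -19969/15 ≈ -1331.3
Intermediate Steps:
F(W, A) = ⅔ + A/6 (F(W, A) = (A + 4)/6 = (4 + A)/6 = ⅔ + A/6)
S = ⅗ (S = -(0 - 3)/5 = -⅕*(-3) = ⅗ ≈ 0.60000)
k(j, X) = -⅓ + X/6 (k(j, X) = (-1 + (⅔ + X/6))/(3 - 2) = (-⅓ + X/6)/1 = (-⅓ + X/6)*1 = -⅓ + X/6)
D(Z) = 2*Z*(-7/30 + Z) (D(Z) = (Z + (-⅓ + (⅙)*(⅗)))*(Z + Z) = (Z + (-⅓ + ⅒))*(2*Z) = (Z - 7/30)*(2*Z) = (-7/30 + Z)*(2*Z) = 2*Z*(-7/30 + Z))
-2289 + D(28 - 6) = -2289 + (28 - 6)*(-7 + 30*(28 - 6))/15 = -2289 + (1/15)*22*(-7 + 30*22) = -2289 + (1/15)*22*(-7 + 660) = -2289 + (1/15)*22*653 = -2289 + 14366/15 = -19969/15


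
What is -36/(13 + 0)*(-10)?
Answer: 360/13 ≈ 27.692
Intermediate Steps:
-36/(13 + 0)*(-10) = -36/13*(-10) = 360/13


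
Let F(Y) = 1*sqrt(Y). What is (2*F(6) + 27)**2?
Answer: 753 + 108*sqrt(6) ≈ 1017.5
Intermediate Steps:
F(Y) = sqrt(Y)
(2*F(6) + 27)**2 = (2*sqrt(6) + 27)**2 = (27 + 2*sqrt(6))**2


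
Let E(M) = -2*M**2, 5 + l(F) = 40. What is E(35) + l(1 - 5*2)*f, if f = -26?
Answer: -3360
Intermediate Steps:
l(F) = 35 (l(F) = -5 + 40 = 35)
E(35) + l(1 - 5*2)*f = -2*35**2 + 35*(-26) = -2*1225 - 910 = -2450 - 910 = -3360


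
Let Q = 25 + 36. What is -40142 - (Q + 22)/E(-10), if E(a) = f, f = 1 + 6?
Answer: -281077/7 ≈ -40154.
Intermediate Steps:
f = 7
E(a) = 7
Q = 61
-40142 - (Q + 22)/E(-10) = -40142 - (61 + 22)/7 = -40142 - 83/7 = -281077/7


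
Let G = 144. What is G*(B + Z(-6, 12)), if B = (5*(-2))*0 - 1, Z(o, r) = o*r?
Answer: -10512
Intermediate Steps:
B = -1 (B = -10*0 - 1 = 0 - 1 = -1)
G*(B + Z(-6, 12)) = 144*(-1 - 6*12) = 144*(-1 - 72) = 144*(-73) = -10512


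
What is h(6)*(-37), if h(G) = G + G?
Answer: -444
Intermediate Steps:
h(G) = 2*G
h(6)*(-37) = (2*6)*(-37) = 12*(-37) = -444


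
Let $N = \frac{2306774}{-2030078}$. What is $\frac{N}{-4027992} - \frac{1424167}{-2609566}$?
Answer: $\frac{2911404008270741969}{5334695288585983704} \approx 0.54575$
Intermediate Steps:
$N = - \frac{1153387}{1015039}$ ($N = 2306774 \left(- \frac{1}{2030078}\right) = - \frac{1153387}{1015039} \approx -1.1363$)
$\frac{N}{-4027992} - \frac{1424167}{-2609566} = - \frac{1153387}{1015039 \left(-4027992\right)} - \frac{1424167}{-2609566} = \left(- \frac{1153387}{1015039}\right) \left(- \frac{1}{4027992}\right) - - \frac{1424167}{2609566} = \frac{1153387}{4088568971688} + \frac{1424167}{2609566} = \frac{2911404008270741969}{5334695288585983704}$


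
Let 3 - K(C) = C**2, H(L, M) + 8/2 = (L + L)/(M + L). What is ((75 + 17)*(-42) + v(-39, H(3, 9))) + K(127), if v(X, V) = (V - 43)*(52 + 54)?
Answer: -24919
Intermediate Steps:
H(L, M) = -4 + 2*L/(L + M) (H(L, M) = -4 + (L + L)/(M + L) = -4 + (2*L)/(L + M) = -4 + 2*L/(L + M))
K(C) = 3 - C**2
v(X, V) = -4558 + 106*V (v(X, V) = (-43 + V)*106 = -4558 + 106*V)
((75 + 17)*(-42) + v(-39, H(3, 9))) + K(127) = ((75 + 17)*(-42) + (-4558 + 106*(2*(-1*3 - 2*9)/(3 + 9)))) + (3 - 1*127**2) = (92*(-42) + (-4558 + 106*(2*(-3 - 18)/12))) + (3 - 1*16129) = (-3864 + (-4558 + 106*(2*(1/12)*(-21)))) + (3 - 16129) = (-3864 + (-4558 + 106*(-7/2))) - 16126 = (-3864 + (-4558 - 371)) - 16126 = (-3864 - 4929) - 16126 = -8793 - 16126 = -24919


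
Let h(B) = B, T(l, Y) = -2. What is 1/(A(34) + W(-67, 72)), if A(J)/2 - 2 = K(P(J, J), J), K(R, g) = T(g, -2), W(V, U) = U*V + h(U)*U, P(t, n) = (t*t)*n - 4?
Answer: 1/360 ≈ 0.0027778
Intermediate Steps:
P(t, n) = -4 + n*t² (P(t, n) = t²*n - 4 = n*t² - 4 = -4 + n*t²)
W(V, U) = U² + U*V (W(V, U) = U*V + U*U = U*V + U² = U² + U*V)
K(R, g) = -2
A(J) = 0 (A(J) = 4 + 2*(-2) = 4 - 4 = 0)
1/(A(34) + W(-67, 72)) = 1/(0 + 72*(72 - 67)) = 1/(0 + 72*5) = 1/(0 + 360) = 1/360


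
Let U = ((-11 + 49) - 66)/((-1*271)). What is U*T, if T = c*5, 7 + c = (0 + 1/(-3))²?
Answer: -8680/2439 ≈ -3.5588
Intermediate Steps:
c = -62/9 (c = -7 + (0 + 1/(-3))² = -7 + (0 + 1*(-⅓))² = -7 + (0 - ⅓)² = -7 + (-⅓)² = -7 + ⅑ = -62/9 ≈ -6.8889)
T = -310/9 (T = -62/9*5 = -310/9 ≈ -34.444)
U = 28/271 (U = (38 - 66)/(-271) = -28*(-1/271) = 28/271 ≈ 0.10332)
U*T = (28/271)*(-310/9) = -8680/2439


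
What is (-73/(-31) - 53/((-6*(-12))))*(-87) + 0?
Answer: -104777/744 ≈ -140.83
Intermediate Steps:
(-73/(-31) - 53/((-6*(-12))))*(-87) + 0 = (-73*(-1/31) - 53/72)*(-87) + 0 = (73/31 - 53*1/72)*(-87) + 0 = (73/31 - 53/72)*(-87) + 0 = (3613/2232)*(-87) + 0 = -104777/744 + 0 = -104777/744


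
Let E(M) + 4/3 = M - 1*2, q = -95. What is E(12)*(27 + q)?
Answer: -1768/3 ≈ -589.33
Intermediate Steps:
E(M) = -10/3 + M (E(M) = -4/3 + (M - 1*2) = -4/3 + (M - 2) = -4/3 + (-2 + M) = -10/3 + M)
E(12)*(27 + q) = (-10/3 + 12)*(27 - 95) = (26/3)*(-68) = -1768/3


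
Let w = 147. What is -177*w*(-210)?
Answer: 5463990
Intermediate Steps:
-177*w*(-210) = -177*147*(-210) = -26019*(-210) = 5463990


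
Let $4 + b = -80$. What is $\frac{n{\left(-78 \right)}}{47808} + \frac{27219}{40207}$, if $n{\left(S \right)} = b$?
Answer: $\frac{108159047}{160184688} \approx 0.67521$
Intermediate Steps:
$b = -84$ ($b = -4 - 80 = -84$)
$n{\left(S \right)} = -84$
$\frac{n{\left(-78 \right)}}{47808} + \frac{27219}{40207} = - \frac{84}{47808} + \frac{27219}{40207} = \left(-84\right) \frac{1}{47808} + 27219 \cdot \frac{1}{40207} = - \frac{7}{3984} + \frac{27219}{40207} = \frac{108159047}{160184688}$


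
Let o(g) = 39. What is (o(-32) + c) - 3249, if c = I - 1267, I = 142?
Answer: -4335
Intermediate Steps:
c = -1125 (c = 142 - 1267 = -1125)
(o(-32) + c) - 3249 = (39 - 1125) - 3249 = -1086 - 3249 = -4335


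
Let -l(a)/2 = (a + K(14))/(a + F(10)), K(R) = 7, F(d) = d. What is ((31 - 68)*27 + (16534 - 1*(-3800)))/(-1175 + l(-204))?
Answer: -1875495/114172 ≈ -16.427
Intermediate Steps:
l(a) = -2*(7 + a)/(10 + a) (l(a) = -2*(a + 7)/(a + 10) = -2*(7 + a)/(10 + a))
((31 - 68)*27 + (16534 - 1*(-3800)))/(-1175 + l(-204)) = ((31 - 68)*27 + (16534 - 1*(-3800)))/(-1175 + 2*(-7 - 1*(-204))/(10 - 204)) = (-37*27 + (16534 + 3800))/(-1175 + 2*(-7 + 204)/(-194)) = (-999 + 20334)/(-1175 + 2*(-1/194)*197) = 19335/(-1175 - 197/97) = 19335/(-114172/97) = 19335*(-97/114172) = -1875495/114172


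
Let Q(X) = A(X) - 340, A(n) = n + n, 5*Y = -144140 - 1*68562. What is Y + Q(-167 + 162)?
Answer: -214452/5 ≈ -42890.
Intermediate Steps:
Y = -212702/5 (Y = (-144140 - 1*68562)/5 = (-144140 - 68562)/5 = (1/5)*(-212702) = -212702/5 ≈ -42540.)
A(n) = 2*n
Q(X) = -340 + 2*X (Q(X) = 2*X - 340 = -340 + 2*X)
Y + Q(-167 + 162) = -212702/5 + (-340 + 2*(-167 + 162)) = -212702/5 + (-340 + 2*(-5)) = -212702/5 + (-340 - 10) = -212702/5 - 350 = -214452/5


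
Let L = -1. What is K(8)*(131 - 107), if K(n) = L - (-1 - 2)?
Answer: 48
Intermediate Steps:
K(n) = 2 (K(n) = -1 - (-1 - 2) = -1 - 1*(-3) = -1 + 3 = 2)
K(8)*(131 - 107) = 2*(131 - 107) = 2*24 = 48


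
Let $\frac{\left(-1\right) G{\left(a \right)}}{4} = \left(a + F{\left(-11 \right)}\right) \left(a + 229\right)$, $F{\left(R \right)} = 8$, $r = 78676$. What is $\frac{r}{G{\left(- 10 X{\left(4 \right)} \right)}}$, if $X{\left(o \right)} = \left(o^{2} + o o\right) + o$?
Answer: $- \frac{19669}{46112} \approx -0.42655$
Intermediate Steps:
$X{\left(o \right)} = o + 2 o^{2}$ ($X{\left(o \right)} = \left(o^{2} + o^{2}\right) + o = 2 o^{2} + o = o + 2 o^{2}$)
$G{\left(a \right)} = - 4 \left(8 + a\right) \left(229 + a\right)$ ($G{\left(a \right)} = - 4 \left(a + 8\right) \left(a + 229\right) = - 4 \left(8 + a\right) \left(229 + a\right)$)
$\frac{r}{G{\left(- 10 X{\left(4 \right)} \right)}} = \frac{78676}{-7328 - 948 \left(- 10 \cdot 4 \left(1 + 2 \cdot 4\right)\right) - 4 \left(- 10 \cdot 4 \left(1 + 2 \cdot 4\right)\right)^{2}} = \frac{78676}{-7328 - 948 \left(- 10 \cdot 4 \left(1 + 8\right)\right) - 4 \left(- 10 \cdot 4 \left(1 + 8\right)\right)^{2}} = \frac{78676}{-7328 - 948 \left(- 10 \cdot 4 \cdot 9\right) - 4 \left(- 10 \cdot 4 \cdot 9\right)^{2}} = \frac{78676}{-7328 - 948 \left(\left(-10\right) 36\right) - 4 \left(\left(-10\right) 36\right)^{2}} = \frac{78676}{-7328 - -341280 - 4 \left(-360\right)^{2}} = \frac{78676}{-7328 + 341280 - 518400} = \frac{78676}{-184448} = 78676 \left(- \frac{1}{184448}\right) = - \frac{19669}{46112}$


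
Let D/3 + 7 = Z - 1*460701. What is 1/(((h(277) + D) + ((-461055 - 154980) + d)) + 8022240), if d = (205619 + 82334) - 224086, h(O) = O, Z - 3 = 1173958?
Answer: 1/9610108 ≈ 1.0406e-7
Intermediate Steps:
Z = 1173961 (Z = 3 + 1173958 = 1173961)
d = 63867 (d = 287953 - 224086 = 63867)
D = 2139759 (D = -21 + 3*(1173961 - 1*460701) = -21 + 3*(1173961 - 460701) = -21 + 3*713260 = -21 + 2139780 = 2139759)
1/(((h(277) + D) + ((-461055 - 154980) + d)) + 8022240) = 1/(((277 + 2139759) + ((-461055 - 154980) + 63867)) + 8022240) = 1/((2140036 + (-616035 + 63867)) + 8022240) = 1/((2140036 - 552168) + 8022240) = 1/(1587868 + 8022240) = 1/9610108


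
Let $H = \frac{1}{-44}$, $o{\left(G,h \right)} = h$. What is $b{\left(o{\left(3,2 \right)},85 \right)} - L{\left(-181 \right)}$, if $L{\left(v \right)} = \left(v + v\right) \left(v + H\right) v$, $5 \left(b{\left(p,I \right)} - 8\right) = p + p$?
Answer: $\frac{1304707793}{110} \approx 1.1861 \cdot 10^{7}$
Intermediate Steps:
$H = - \frac{1}{44} \approx -0.022727$
$b{\left(p,I \right)} = 8 + \frac{2 p}{5}$ ($b{\left(p,I \right)} = 8 + \frac{p + p}{5} = 8 + \frac{2 p}{5}$)
$L{\left(v \right)} = 2 v^{2} \left(- \frac{1}{44} + v\right)$ ($L{\left(v \right)} = \left(v + v\right) \left(v - \frac{1}{44}\right) v = 2 v \left(- \frac{1}{44} + v\right) v = 2 v^{2} \left(- \frac{1}{44} + v\right)$)
$b{\left(o{\left(3,2 \right)},85 \right)} - L{\left(-181 \right)} = \left(8 + \frac{2}{5} \cdot 2\right) - \frac{\left(-181\right)^{2} \left(-1 + 44 \left(-181\right)\right)}{22} = \left(8 + \frac{4}{5}\right) - \frac{1}{22} \cdot 32761 \left(-1 - 7964\right) = \frac{44}{5} - \frac{1}{22} \cdot 32761 \left(-7965\right) = \frac{44}{5} - - \frac{260941365}{22} = \frac{44}{5} + \frac{260941365}{22} = \frac{1304707793}{110}$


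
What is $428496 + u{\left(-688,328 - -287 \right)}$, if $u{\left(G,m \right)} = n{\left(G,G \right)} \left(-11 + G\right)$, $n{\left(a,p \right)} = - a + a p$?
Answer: $-330919872$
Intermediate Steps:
$u{\left(G,m \right)} = G \left(-1 + G\right) \left(-11 + G\right)$
$428496 + u{\left(-688,328 - -287 \right)} = 428496 - 688 \left(-1 - 688\right) \left(-11 - 688\right) = 428496 - \left(-474032\right) \left(-699\right) = 428496 - 331348368 = -330919872$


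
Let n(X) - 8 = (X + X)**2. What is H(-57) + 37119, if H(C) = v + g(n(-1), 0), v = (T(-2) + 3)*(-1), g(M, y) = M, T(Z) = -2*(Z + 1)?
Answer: 37126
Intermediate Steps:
T(Z) = -2 - 2*Z (T(Z) = -2*(1 + Z) = -2 - 2*Z)
n(X) = 8 + 4*X**2 (n(X) = 8 + (X + X)**2 = 8 + (2*X)**2 = 8 + 4*X**2)
v = -5 (v = ((-2 - 2*(-2)) + 3)*(-1) = ((-2 + 4) + 3)*(-1) = (2 + 3)*(-1) = 5*(-1) = -5)
H(C) = 7 (H(C) = -5 + (8 + 4*(-1)**2) = -5 + (8 + 4*1) = -5 + (8 + 4) = -5 + 12 = 7)
H(-57) + 37119 = 7 + 37119 = 37126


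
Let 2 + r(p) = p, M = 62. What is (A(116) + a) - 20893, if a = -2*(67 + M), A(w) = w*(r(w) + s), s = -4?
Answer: -8391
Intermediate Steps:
r(p) = -2 + p
A(w) = w*(-6 + w) (A(w) = w*((-2 + w) - 4) = w*(-6 + w))
a = -258 (a = -2*(67 + 62) = -2*129 = -258)
(A(116) + a) - 20893 = (116*(-6 + 116) - 258) - 20893 = (116*110 - 258) - 20893 = (12760 - 258) - 20893 = 12502 - 20893 = -8391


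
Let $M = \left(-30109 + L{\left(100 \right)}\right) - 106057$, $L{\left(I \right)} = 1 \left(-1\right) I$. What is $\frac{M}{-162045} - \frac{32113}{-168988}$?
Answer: $\frac{723873587}{702145140} \approx 1.0309$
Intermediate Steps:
$L{\left(I \right)} = - I$
$M = -136266$ ($M = \left(-30109 - 100\right) - 106057 = -30209 - 106057 = -136266$)
$\frac{M}{-162045} - \frac{32113}{-168988} = - \frac{136266}{-162045} - \frac{32113}{-168988} = \left(-136266\right) \left(- \frac{1}{162045}\right) - - \frac{32113}{168988} = \frac{3494}{4155} + \frac{32113}{168988} = \frac{723873587}{702145140}$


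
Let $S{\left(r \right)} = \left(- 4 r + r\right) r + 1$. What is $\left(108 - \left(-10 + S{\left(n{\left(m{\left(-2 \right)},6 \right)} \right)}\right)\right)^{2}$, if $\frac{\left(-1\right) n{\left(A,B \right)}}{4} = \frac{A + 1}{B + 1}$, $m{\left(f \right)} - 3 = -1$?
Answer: $\frac{38007225}{2401} \approx 15830.0$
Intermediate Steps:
$m{\left(f \right)} = 2$ ($m{\left(f \right)} = 3 - 1 = 2$)
$n{\left(A,B \right)} = - \frac{4 \left(1 + A\right)}{1 + B}$ ($n{\left(A,B \right)} = - 4 \frac{A + 1}{B + 1} = - 4 \frac{1 + A}{1 + B} = - \frac{4 \left(1 + A\right)}{1 + B}$)
$S{\left(r \right)} = 1 - 3 r^{2}$ ($S{\left(r \right)} = - 3 r r + 1 = - 3 r^{2} + 1 = 1 - 3 r^{2}$)
$\left(108 - \left(-10 + S{\left(n{\left(m{\left(-2 \right)},6 \right)} \right)}\right)\right)^{2} = \left(108 + \left(10 - \left(1 - 3 \left(\frac{4 \left(-1 - 2\right)}{1 + 6}\right)^{2}\right)\right)\right)^{2} = \left(108 + \left(10 - \left(1 - 3 \left(\frac{4 \left(-1 - 2\right)}{7}\right)^{2}\right)\right)\right)^{2} = \left(108 + \left(10 - \left(1 - 3 \left(4 \cdot \frac{1}{7} \left(-3\right)\right)^{2}\right)\right)\right)^{2} = \left(108 + \left(10 - \left(1 - 3 \left(- \frac{12}{7}\right)^{2}\right)\right)\right)^{2} = \left(108 + \left(10 - \left(1 - \frac{432}{49}\right)\right)\right)^{2} = \left(108 + \left(10 - - \frac{383}{49}\right)\right)^{2} = \left(108 + \left(10 + \frac{383}{49}\right)\right)^{2} = \left(108 + \frac{873}{49}\right)^{2} = \left(\frac{6165}{49}\right)^{2} = \frac{38007225}{2401}$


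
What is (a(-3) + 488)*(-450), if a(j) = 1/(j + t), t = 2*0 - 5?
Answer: -878175/4 ≈ -2.1954e+5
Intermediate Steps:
t = -5 (t = 0 - 5 = -5)
a(j) = 1/(-5 + j) (a(j) = 1/(j - 5) = 1/(-5 + j))
(a(-3) + 488)*(-450) = (1/(-5 - 3) + 488)*(-450) = (1/(-8) + 488)*(-450) = (-⅛ + 488)*(-450) = (3903/8)*(-450) = -878175/4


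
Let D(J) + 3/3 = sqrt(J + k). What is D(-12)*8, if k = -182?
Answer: -8 + 8*I*sqrt(194) ≈ -8.0 + 111.43*I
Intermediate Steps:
D(J) = -1 + sqrt(-182 + J) (D(J) = -1 + sqrt(J - 182) = -1 + sqrt(-182 + J))
D(-12)*8 = (-1 + sqrt(-182 - 12))*8 = (-1 + sqrt(-194))*8 = (-1 + I*sqrt(194))*8 = -8 + 8*I*sqrt(194)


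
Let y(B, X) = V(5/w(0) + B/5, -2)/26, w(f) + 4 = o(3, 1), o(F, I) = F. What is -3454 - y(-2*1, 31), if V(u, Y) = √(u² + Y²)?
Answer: -3454 - √829/130 ≈ -3454.2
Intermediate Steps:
w(f) = -1 (w(f) = -4 + 3 = -1)
V(u, Y) = √(Y² + u²)
y(B, X) = √(4 + (-5 + B/5)²)/26 (y(B, X) = √((-2)² + (5/(-1) + B/5)²)/26 = √(4 + (5*(-1) + B*(⅕))²)*(1/26) = √(4 + (-5 + B/5)²)*(1/26) = √(4 + (-5 + B/5)²)/26)
-3454 - y(-2*1, 31) = -3454 - √(100 + (-25 - 2*1)²)/130 = -3454 - √(100 + (-25 - 2)²)/130 = -3454 - √(100 + (-27)²)/130 = -3454 - √(100 + 729)/130 = -3454 - √829/130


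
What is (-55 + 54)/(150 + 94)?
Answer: -1/244 ≈ -0.0040984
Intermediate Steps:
(-55 + 54)/(150 + 94) = -1/244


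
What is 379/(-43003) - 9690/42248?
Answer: -216355531/908395372 ≈ -0.23817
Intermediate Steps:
379/(-43003) - 9690/42248 = 379*(-1/43003) - 9690*1/42248 = -379/43003 - 4845/21124 = -216355531/908395372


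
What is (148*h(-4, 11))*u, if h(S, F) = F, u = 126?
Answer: 205128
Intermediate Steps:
(148*h(-4, 11))*u = (148*11)*126 = 1628*126 = 205128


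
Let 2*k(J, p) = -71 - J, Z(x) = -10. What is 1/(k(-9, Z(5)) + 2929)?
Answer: 1/2898 ≈ 0.00034507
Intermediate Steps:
k(J, p) = -71/2 - J/2 (k(J, p) = (-71 - J)/2 = -71/2 - J/2)
1/(k(-9, Z(5)) + 2929) = 1/((-71/2 - 1/2*(-9)) + 2929) = 1/((-71/2 + 9/2) + 2929) = 1/(-31 + 2929) = 1/2898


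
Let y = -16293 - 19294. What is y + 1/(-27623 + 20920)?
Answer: -238539662/6703 ≈ -35587.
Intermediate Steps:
y = -35587
y + 1/(-27623 + 20920) = -35587 + 1/(-27623 + 20920) = -35587 + 1/(-6703) = -35587 - 1/6703 = -238539662/6703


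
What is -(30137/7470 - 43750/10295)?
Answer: 3310417/15380730 ≈ 0.21523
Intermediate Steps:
-(30137/7470 - 43750/10295) = -(30137*(1/7470) - 43750*1/10295) = -(30137/7470 - 8750/2059) = -1*(-3310417/15380730) = 3310417/15380730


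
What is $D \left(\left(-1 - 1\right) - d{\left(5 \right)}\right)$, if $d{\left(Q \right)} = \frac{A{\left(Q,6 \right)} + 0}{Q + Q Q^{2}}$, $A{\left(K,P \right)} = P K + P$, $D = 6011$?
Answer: $- \frac{889628}{65} \approx -13687.0$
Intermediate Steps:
$A{\left(K,P \right)} = P + K P$ ($A{\left(K,P \right)} = K P + P = P + K P$)
$d{\left(Q \right)} = \frac{6 + 6 Q}{Q + Q^{3}}$ ($d{\left(Q \right)} = \frac{6 \left(1 + Q\right) + 0}{Q + Q Q^{2}} = \frac{\left(6 + 6 Q\right) + 0}{Q + Q^{3}} = \frac{6 + 6 Q}{Q + Q^{3}}$)
$D \left(\left(-1 - 1\right) - d{\left(5 \right)}\right) = 6011 \left(\left(-1 - 1\right) - \frac{6 + 6 \cdot 5}{5 + 5^{3}}\right) = 6011 \left(\left(-1 - 1\right) - \frac{6 + 30}{5 + 125}\right) = 6011 \left(-2 - \frac{1}{130} \cdot 36\right) = 6011 \left(-2 - \frac{18}{65}\right) = 6011 \left(- \frac{148}{65}\right) = - \frac{889628}{65}$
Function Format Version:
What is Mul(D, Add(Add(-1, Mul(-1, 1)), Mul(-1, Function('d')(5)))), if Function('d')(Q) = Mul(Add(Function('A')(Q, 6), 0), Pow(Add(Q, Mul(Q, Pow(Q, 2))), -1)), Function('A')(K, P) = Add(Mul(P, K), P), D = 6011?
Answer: Rational(-889628, 65) ≈ -13687.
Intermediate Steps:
Function('A')(K, P) = Add(P, Mul(K, P)) (Function('A')(K, P) = Add(Mul(K, P), P) = Add(P, Mul(K, P)))
Function('d')(Q) = Mul(Pow(Add(Q, Pow(Q, 3)), -1), Add(6, Mul(6, Q))) (Function('d')(Q) = Mul(Add(Mul(6, Add(1, Q)), 0), Pow(Add(Q, Mul(Q, Pow(Q, 2))), -1)) = Mul(Add(Add(6, Mul(6, Q)), 0), Pow(Add(Q, Pow(Q, 3)), -1)) = Mul(Add(6, Mul(6, Q)), Pow(Add(Q, Pow(Q, 3)), -1)) = Mul(Pow(Add(Q, Pow(Q, 3)), -1), Add(6, Mul(6, Q))))
Mul(D, Add(Add(-1, Mul(-1, 1)), Mul(-1, Function('d')(5)))) = Mul(6011, Add(Add(-1, Mul(-1, 1)), Mul(-1, Mul(Pow(Add(5, Pow(5, 3)), -1), Add(6, Mul(6, 5)))))) = Mul(6011, Add(Add(-1, -1), Mul(-1, Mul(Pow(Add(5, 125), -1), Add(6, 30))))) = Mul(6011, Add(-2, Mul(-1, Mul(Pow(130, -1), 36)))) = Mul(6011, Add(-2, Mul(-1, Mul(Rational(1, 130), 36)))) = Mul(6011, Add(-2, Mul(-1, Rational(18, 65)))) = Mul(6011, Add(-2, Rational(-18, 65))) = Mul(6011, Rational(-148, 65)) = Rational(-889628, 65)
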